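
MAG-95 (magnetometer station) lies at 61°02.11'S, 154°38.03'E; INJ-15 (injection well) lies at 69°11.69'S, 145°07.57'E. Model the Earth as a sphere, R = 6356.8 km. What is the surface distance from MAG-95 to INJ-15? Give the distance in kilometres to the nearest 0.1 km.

MAG-95: φ = -61.03517°, λ = +154.63383°
INJ-15: φ = -69.19483°, λ = +145.12617°
Δφ = -8.1597°,  Δλ = -9.5077°
a = sin²(Δφ/2) + cos φ₁ cos φ₂ sin²(Δλ/2) = 0.006243
c = 2·arcsin(√a) = 0.158193 rad = 9.0638°
d = R·c = 6356.8 × 0.158193 = 1005.6 km

1005.6 km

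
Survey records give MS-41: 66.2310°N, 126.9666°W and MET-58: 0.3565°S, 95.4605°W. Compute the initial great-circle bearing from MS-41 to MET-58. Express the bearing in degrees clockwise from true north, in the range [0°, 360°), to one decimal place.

146.3°

Δλ = 31.5061°
y = sin Δλ · cos φ₂ = 0.522579
x = cos φ₁ sin φ₂ − sin φ₁ cos φ₂ cos Δλ = -0.782759
θ = atan2(y, x) = 146.2725° → 146.2725° (mod 360°)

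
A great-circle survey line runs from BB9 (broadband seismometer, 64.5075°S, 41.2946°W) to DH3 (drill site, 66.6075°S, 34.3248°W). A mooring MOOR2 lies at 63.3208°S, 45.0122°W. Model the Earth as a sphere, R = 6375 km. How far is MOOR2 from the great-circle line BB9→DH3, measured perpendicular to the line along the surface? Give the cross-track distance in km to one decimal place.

19.2 km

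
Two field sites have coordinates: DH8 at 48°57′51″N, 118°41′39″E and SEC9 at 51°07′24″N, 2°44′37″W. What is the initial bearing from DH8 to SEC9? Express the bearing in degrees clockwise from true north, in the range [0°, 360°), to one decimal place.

DH8: φ = +48.96417°, λ = +118.69417°
SEC9: φ = +51.12333°, λ = -2.74361°
Δλ = -121.4378°
y = sin Δλ · cos φ₂ = -0.535512
x = cos φ₁ sin φ₂ − sin φ₁ cos φ₂ cos Δλ = 0.758038
θ = atan2(y, x) = -35.2391° → 324.7609° (mod 360°)

324.8°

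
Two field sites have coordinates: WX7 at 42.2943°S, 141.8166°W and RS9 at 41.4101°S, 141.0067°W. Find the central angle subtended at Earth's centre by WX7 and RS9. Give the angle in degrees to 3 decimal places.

1.070°

Δφ = 0.8842°,  Δλ = 0.8099°
a = sin²(Δφ/2) + cos φ₁ cos φ₂ sin²(Δλ/2) = 0.000087
c = 2·arcsin(√a) = 0.018682 rad = 1.0704°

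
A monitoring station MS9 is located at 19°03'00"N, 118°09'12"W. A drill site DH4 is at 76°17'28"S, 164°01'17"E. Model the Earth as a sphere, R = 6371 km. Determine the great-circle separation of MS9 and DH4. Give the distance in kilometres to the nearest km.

11748 km

MS9: φ = +19.05000°, λ = -118.15333°
DH4: φ = -76.29111°, λ = +164.02139°
Δφ = -95.3411°,  Δλ = -77.8253°
a = sin²(Δφ/2) + cos φ₁ cos φ₂ sin²(Δλ/2) = 0.634926
c = 2·arcsin(√a) = 1.844036 rad = 105.6555°
d = R·c = 6371 × 1.844036 = 11748.4 km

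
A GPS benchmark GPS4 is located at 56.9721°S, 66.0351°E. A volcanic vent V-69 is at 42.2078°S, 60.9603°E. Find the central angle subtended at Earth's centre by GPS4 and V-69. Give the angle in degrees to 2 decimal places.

Δφ = 14.7643°,  Δλ = -5.0748°
a = sin²(Δφ/2) + cos φ₁ cos φ₂ sin²(Δλ/2) = 0.017300
c = 2·arcsin(√a) = 0.263824 rad = 15.1160°

15.12°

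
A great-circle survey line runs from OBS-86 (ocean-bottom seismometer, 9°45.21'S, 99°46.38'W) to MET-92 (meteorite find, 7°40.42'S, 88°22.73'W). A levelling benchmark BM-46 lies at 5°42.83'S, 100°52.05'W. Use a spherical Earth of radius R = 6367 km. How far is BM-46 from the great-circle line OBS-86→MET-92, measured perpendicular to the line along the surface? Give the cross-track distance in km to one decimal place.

462.6 km

OBS-86: φ = -9.75350°, λ = -99.77300°
MET-92: φ = -7.67367°, λ = -88.37883°
BM-46: φ = -5.71383°, λ = -100.86750°
δ₁₃ = central angle OBS-86→BM-46 = 0.073001 rad  (haversine)
θ₁₃ = bearing OBS-86→BM-46 = 344.895°,  θ₁₂ = bearing OBS-86→MET-92 = 80.438°
dₓₜ = R·arcsin(sin δ₁₃ · sin(θ₁₃ − θ₁₂)) = 6367·arcsin(0.07294·sin(264.457°)) = -462.621 km
|dₓₜ| = 462.621 km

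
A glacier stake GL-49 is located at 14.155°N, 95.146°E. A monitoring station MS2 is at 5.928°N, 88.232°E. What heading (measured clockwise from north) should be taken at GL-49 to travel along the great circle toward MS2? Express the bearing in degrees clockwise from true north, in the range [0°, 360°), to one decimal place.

220.3°

Δλ = -6.9140°
y = sin Δλ · cos φ₂ = -0.119736
x = cos φ₁ sin φ₂ − sin φ₁ cos φ₂ cos Δλ = -0.141327
θ = atan2(y, x) = -139.7278° → 220.2722° (mod 360°)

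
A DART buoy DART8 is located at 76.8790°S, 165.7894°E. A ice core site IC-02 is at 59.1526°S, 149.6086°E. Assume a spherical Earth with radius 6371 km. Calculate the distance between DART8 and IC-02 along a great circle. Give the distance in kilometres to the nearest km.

2065 km

Δφ = 17.7264°,  Δλ = -16.1808°
a = sin²(Δφ/2) + cos φ₁ cos φ₂ sin²(Δλ/2) = 0.026045
c = 2·arcsin(√a) = 0.324186 rad = 18.5745°
d = R·c = 6371 × 0.324186 = 2065.4 km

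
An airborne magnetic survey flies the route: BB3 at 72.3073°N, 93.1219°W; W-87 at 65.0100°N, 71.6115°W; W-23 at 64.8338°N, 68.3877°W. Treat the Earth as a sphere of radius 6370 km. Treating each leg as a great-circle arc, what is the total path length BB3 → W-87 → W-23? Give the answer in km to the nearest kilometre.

BB3→W-87: c = 0.184881 rad, d = 1177.69 km
W-87→W-23: c = 0.024043 rad, d = 153.16 km
Total = 1177.69 + 153.16 = 1330.85 km

1331 km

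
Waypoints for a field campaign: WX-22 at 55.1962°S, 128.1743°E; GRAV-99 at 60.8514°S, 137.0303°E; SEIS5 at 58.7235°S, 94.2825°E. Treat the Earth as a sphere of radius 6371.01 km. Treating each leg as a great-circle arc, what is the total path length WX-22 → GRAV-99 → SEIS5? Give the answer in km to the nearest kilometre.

WX-22→GRAV-99: c = 0.128004 rad, d = 815.52 km
GRAV-99→SEIS5: c = 0.370535 rad, d = 2360.68 km
Total = 815.52 + 2360.68 = 3176.20 km

3176 km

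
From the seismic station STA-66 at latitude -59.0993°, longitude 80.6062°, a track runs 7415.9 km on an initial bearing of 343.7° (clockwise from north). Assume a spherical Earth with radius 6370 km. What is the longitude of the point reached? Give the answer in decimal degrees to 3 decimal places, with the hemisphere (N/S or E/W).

65.568°E

δ = d/R = 7415.9/6370 = 1.164192 rad
φ₂ = arcsin(sin φ₁ cos δ + cos φ₁ sin δ cos θ)
   = arcsin(-0.85806·0.39549 + 0.51355·0.91847·0.95981) = 6.50938°
λ₂ = λ₁ + atan2(sin θ sin δ cos φ₁, cos δ − sin φ₁ sin φ₂) = 65.56840°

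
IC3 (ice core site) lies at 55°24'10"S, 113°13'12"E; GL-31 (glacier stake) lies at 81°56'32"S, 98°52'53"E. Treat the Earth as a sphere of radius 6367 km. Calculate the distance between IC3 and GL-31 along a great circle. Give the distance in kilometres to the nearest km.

2984 km

IC3: φ = -55.40278°, λ = +113.22000°
GL-31: φ = -81.94222°, λ = +98.88139°
Δφ = -26.5394°,  Δλ = -14.3386°
a = sin²(Δφ/2) + cos φ₁ cos φ₂ sin²(Δλ/2) = 0.053926
c = 2·arcsin(√a) = 0.468719 rad = 26.8556°
d = R·c = 6367 × 0.468719 = 2984.3 km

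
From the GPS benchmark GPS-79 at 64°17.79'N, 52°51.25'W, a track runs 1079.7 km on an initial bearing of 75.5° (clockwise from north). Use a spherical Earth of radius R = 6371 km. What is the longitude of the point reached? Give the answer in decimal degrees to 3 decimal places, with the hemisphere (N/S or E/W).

30.107°W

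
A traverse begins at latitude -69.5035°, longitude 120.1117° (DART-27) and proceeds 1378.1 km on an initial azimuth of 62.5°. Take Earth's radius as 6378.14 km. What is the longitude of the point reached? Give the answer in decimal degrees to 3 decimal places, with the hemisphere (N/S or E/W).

δ = d/R = 1378.1/6378.14 = 0.216066 rad
φ₂ = arcsin(sin φ₁ cos δ + cos φ₁ sin δ cos θ)
   = arcsin(-0.93669·0.97675 + 0.35015·0.21439·0.46175) = -61.67269°
λ₂ = λ₁ + atan2(sin θ sin δ cos φ₁, cos δ − sin φ₁ sin φ₂) = 143.73759°

143.738°E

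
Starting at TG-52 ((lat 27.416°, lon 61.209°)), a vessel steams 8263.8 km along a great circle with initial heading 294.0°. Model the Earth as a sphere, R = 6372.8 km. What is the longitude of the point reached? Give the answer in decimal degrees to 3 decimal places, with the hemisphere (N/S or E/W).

δ = d/R = 8263.8/6372.8 = 1.296730 rad
φ₂ = arcsin(sin φ₁ cos δ + cos φ₁ sin δ cos θ)
   = arcsin(0.46045·0.27065 + 0.88769·0.96268·0.40674) = 28.17713°
λ₂ = λ₁ + atan2(sin θ sin δ cos φ₁, cos δ − sin φ₁ sin φ₂) = -24.89069°

24.891°W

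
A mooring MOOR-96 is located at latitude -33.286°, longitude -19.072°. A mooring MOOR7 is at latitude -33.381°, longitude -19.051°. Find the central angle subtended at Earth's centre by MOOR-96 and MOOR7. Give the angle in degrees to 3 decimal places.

0.097°

Δφ = -0.0950°,  Δλ = 0.0210°
a = sin²(Δφ/2) + cos φ₁ cos φ₂ sin²(Δλ/2) = 0.000001
c = 2·arcsin(√a) = 0.001686 rad = 0.0966°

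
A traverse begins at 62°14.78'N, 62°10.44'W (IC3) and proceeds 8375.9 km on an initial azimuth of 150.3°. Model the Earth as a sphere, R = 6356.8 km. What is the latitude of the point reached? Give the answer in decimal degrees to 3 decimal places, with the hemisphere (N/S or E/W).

IC3: φ = +62.24633°, λ = -62.17400°
δ = d/R = 8375.9/6356.8 = 1.317628 rad
φ₂ = arcsin(sin φ₁ cos δ + cos φ₁ sin δ cos θ)
   = arcsin(0.88496·0.25047 + 0.46567·0.96812·-0.86863) = -9.78465°
λ₂ = λ₁ + atan2(sin θ sin δ cos φ₁, cos δ − sin φ₁ sin φ₂) = -33.04708°

9.785°S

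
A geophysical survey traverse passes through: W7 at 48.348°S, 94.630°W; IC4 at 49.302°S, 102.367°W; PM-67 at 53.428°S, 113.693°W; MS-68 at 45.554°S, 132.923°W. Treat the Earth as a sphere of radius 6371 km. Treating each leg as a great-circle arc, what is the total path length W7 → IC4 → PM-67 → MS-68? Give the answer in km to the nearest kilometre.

W7→IC4: c = 0.090406 rad, d = 575.97 km
IC4→PM-67: c = 0.142656 rad, d = 908.86 km
PM-67→MS-68: c = 0.256467 rad, d = 1633.95 km
Total = 575.97 + 908.86 + 1633.95 = 3118.78 km

3119 km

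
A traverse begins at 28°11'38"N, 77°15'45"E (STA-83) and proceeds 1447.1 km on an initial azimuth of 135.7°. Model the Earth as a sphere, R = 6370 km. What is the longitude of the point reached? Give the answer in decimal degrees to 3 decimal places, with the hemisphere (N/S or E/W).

STA-83: φ = +28.19389°, λ = +77.26250°
δ = d/R = 1447.1/6370 = 0.227174 rad
φ₂ = arcsin(sin φ₁ cos δ + cos φ₁ sin δ cos θ)
   = arcsin(0.47246·0.97431 + 0.88135·0.22523·-0.71569) = 18.55716°
λ₂ = λ₁ + atan2(sin θ sin δ cos φ₁, cos δ − sin φ₁ sin φ₂) = 86.81364°

86.814°E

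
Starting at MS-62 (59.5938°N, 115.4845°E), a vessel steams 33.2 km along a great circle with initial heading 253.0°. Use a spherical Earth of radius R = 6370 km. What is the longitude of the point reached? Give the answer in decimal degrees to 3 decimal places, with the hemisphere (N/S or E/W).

δ = d/R = 33.2/6370 = 0.005212 rad
φ₂ = arcsin(sin φ₁ cos δ + cos φ₁ sin δ cos θ)
   = arcsin(0.86246·0.99999 + 0.50613·0.00521·-0.29237) = 59.50528°
λ₂ = λ₁ + atan2(sin θ sin δ cos φ₁, cos δ − sin φ₁ sin φ₂) = 114.92174°

114.922°E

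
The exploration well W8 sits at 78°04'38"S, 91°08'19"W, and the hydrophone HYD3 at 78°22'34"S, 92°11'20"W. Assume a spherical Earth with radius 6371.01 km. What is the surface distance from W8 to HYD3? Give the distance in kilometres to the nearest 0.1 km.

W8: φ = -78.07722°, λ = -91.13861°
HYD3: φ = -78.37611°, λ = -92.18889°
Δφ = -0.2989°,  Δλ = -1.0503°
a = sin²(Δφ/2) + cos φ₁ cos φ₂ sin²(Δλ/2) = 0.000010
c = 2·arcsin(√a) = 0.006419 rad = 0.3678°
d = R·c = 6371.01 × 0.006419 = 40.9 km

40.9 km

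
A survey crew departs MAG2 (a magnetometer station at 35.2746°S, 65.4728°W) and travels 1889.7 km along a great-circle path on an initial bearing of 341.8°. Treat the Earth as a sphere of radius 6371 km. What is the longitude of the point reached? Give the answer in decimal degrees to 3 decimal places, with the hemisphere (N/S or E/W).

71.013°W

δ = d/R = 1889.7/6371 = 0.296610 rad
φ₂ = arcsin(sin φ₁ cos δ + cos φ₁ sin δ cos θ)
   = arcsin(-0.57750·0.95633 + 0.81639·0.29228·0.94997) = -19.00196°
λ₂ = λ₁ + atan2(sin θ sin δ cos φ₁, cos δ − sin φ₁ sin φ₂) = -71.01336°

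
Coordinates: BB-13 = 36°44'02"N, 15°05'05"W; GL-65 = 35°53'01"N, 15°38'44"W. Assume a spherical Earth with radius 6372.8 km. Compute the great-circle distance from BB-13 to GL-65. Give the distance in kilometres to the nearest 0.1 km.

BB-13: φ = +36.73389°, λ = -15.08472°
GL-65: φ = +35.88361°, λ = -15.64556°
Δφ = -0.8503°,  Δλ = -0.5608°
a = sin²(Δφ/2) + cos φ₁ cos φ₂ sin²(Δλ/2) = 0.000071
c = 2·arcsin(√a) = 0.016806 rad = 0.9629°
d = R·c = 6372.8 × 0.016806 = 107.1 km

107.1 km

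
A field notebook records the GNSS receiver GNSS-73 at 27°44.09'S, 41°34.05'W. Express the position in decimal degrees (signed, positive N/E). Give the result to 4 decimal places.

-27.7348°, -41.5675°

lat: 27.7348° S → -27.7348°
lon: 41.5675° W → -41.5675°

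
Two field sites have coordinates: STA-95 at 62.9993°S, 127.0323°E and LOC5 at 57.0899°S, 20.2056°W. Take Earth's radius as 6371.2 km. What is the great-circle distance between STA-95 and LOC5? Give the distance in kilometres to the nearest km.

6369 km

Δφ = 5.9094°,  Δλ = -147.2379°
a = sin²(Δφ/2) + cos φ₁ cos φ₂ sin²(Δλ/2) = 0.229707
c = 2·arcsin(√a) = 0.999662 rad = 57.2764°
d = R·c = 6371.2 × 0.999662 = 6369.0 km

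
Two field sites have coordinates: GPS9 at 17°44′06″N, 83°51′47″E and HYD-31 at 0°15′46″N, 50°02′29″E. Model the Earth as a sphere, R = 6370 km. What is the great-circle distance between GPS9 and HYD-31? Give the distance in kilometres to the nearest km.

GPS9: φ = +17.73500°, λ = +83.86306°
HYD-31: φ = +0.26278°, λ = +50.04139°
Δφ = -17.4722°,  Δλ = -33.8217°
a = sin²(Δφ/2) + cos φ₁ cos φ₂ sin²(Δλ/2) = 0.103660
c = 2·arcsin(√a) = 0.655603 rad = 37.5633°
d = R·c = 6370 × 0.655603 = 4176.2 km

4176 km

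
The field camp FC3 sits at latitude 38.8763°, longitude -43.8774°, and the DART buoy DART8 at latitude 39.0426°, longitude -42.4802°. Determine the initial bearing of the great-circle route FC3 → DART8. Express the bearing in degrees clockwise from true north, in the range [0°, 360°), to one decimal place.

Δλ = 1.3972°
y = sin Δλ · cos φ₂ = 0.018938
x = cos φ₁ sin φ₂ − sin φ₁ cos φ₂ cos Δλ = 0.003047
θ = atan2(y, x) = 80.8586° → 80.8586° (mod 360°)

80.9°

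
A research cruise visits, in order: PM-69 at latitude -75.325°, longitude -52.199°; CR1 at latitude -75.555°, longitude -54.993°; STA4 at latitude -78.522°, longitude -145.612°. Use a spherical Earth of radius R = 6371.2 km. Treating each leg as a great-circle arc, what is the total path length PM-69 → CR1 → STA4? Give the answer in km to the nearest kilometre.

2136 km

PM-69→CR1: c = 0.012898 rad, d = 82.18 km
CR1→STA4: c = 0.322378 rad, d = 2053.94 km
Total = 82.18 + 2053.94 = 2136.11 km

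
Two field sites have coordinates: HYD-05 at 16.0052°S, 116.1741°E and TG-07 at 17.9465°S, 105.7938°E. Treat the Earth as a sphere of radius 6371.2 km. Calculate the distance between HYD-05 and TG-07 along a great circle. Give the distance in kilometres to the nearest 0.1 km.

1124.7 km

Δφ = -1.9413°,  Δλ = -10.3803°
a = sin²(Δφ/2) + cos φ₁ cos φ₂ sin²(Δλ/2) = 0.007770
c = 2·arcsin(√a) = 0.176528 rad = 10.1143°
d = R·c = 6371.2 × 0.176528 = 1124.7 km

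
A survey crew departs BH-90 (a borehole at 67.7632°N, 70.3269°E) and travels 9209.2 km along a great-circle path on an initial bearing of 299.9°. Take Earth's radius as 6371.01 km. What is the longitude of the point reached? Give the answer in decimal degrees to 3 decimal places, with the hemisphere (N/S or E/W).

45.187°W

δ = d/R = 9209.2/6371.01 = 1.445485 rad
φ₂ = arcsin(sin φ₁ cos δ + cos φ₁ sin δ cos θ)
   = arcsin(0.92563·0.12498 + 0.37844·0.99216·0.49849) = 17.62913°
λ₂ = λ₁ + atan2(sin θ sin δ cos φ₁, cos δ − sin φ₁ sin φ₂) = -45.18675°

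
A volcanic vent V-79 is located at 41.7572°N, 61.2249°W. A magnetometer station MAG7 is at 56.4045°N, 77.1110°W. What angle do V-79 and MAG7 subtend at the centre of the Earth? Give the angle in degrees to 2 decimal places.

Δφ = 14.6473°,  Δλ = -15.8861°
a = sin²(Δφ/2) + cos φ₁ cos φ₂ sin²(Δλ/2) = 0.024132
c = 2·arcsin(√a) = 0.311952 rad = 17.8735°

17.87°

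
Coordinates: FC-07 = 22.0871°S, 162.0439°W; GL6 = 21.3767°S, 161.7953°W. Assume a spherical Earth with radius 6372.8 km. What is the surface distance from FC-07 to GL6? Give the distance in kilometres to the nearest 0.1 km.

Δφ = 0.7104°,  Δλ = 0.2486°
a = sin²(Δφ/2) + cos φ₁ cos φ₂ sin²(Δλ/2) = 0.000042
c = 2·arcsin(√a) = 0.013037 rad = 0.7470°
d = R·c = 6372.8 × 0.013037 = 83.1 km

83.1 km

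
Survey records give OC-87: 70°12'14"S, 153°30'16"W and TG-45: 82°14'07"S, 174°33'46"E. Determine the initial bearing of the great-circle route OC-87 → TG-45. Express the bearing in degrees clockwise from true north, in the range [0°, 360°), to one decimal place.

197.4°

OC-87: φ = -70.20389°, λ = -153.50444°
TG-45: φ = -82.23528°, λ = +174.56278°
Δλ = -31.9328°
y = sin Δλ · cos φ₂ = -0.071461
x = cos φ₁ sin φ₂ − sin φ₁ cos φ₂ cos Δλ = -0.227685
θ = atan2(y, x) = -162.5752° → 197.4248° (mod 360°)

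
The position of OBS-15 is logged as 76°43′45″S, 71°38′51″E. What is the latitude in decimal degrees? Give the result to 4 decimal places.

76° + 43′/60 + 45″/3600 = 76 + 0.71667 + 0.01250 = 76.7292°

76.7292°S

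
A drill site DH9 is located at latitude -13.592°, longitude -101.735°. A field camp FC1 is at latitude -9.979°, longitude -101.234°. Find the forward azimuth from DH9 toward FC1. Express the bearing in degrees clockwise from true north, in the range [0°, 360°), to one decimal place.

7.8°

Δλ = 0.5010°
y = sin Δλ · cos φ₂ = 0.008612
x = cos φ₁ sin φ₂ − sin φ₁ cos φ₂ cos Δλ = 0.063008
θ = atan2(y, x) = 7.7827° → 7.7827° (mod 360°)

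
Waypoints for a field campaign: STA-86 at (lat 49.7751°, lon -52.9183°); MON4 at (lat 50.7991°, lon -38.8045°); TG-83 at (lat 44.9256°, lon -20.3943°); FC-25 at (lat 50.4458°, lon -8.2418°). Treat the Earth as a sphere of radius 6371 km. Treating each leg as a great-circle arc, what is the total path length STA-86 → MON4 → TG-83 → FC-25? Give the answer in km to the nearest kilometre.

3618 km

STA-86→MON4: c = 0.158158 rad, d = 1007.62 km
MON4→TG-83: c = 0.237849 rad, d = 1515.33 km
TG-83→FC-25: c = 0.171917 rad, d = 1095.29 km
Total = 1007.62 + 1515.33 + 1095.29 = 3618.24 km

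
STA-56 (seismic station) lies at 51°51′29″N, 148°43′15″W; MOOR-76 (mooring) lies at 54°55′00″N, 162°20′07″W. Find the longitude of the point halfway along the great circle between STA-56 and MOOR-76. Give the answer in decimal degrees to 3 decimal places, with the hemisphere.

155.282°W

STA-56: φ = +51.85806°, λ = -148.72083°
MOOR-76: φ = +54.91667°, λ = -162.33528°
Bx = cos φ₂ cos Δλ = 0.558617,  By = cos φ₂ sin Δλ = -0.135293
φₘ = atan2(sin φ₁ + sin φ₂, √((cos φ₁ + Bx)² + By²)) = 53.58095°
λₘ = λ₁ + atan2(By, cos φ₁ + Bx) = -155.28230°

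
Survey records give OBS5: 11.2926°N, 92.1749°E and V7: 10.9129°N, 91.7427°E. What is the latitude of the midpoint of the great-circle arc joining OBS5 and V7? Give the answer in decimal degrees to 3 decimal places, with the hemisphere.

11.103°N

Bx = cos φ₂ cos Δλ = 0.981888,  By = cos φ₂ sin Δλ = -0.007407
φₘ = atan2(sin φ₁ + sin φ₂, √((cos φ₁ + Bx)² + By²)) = 11.10283°
λₘ = λ₁ + atan2(By, cos φ₁ + Bx) = 91.95866°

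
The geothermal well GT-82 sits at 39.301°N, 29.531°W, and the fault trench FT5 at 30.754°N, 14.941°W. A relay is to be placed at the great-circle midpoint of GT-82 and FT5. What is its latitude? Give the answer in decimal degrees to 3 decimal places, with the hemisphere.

Bx = cos φ₂ cos Δλ = 0.831659,  By = cos φ₂ sin Δλ = 0.216476
φₘ = atan2(sin φ₁ + sin φ₂, √((cos φ₁ + Bx)² + By²)) = 35.24606°
λₘ = λ₁ + atan2(By, cos φ₁ + Bx) = -21.85184°

35.246°N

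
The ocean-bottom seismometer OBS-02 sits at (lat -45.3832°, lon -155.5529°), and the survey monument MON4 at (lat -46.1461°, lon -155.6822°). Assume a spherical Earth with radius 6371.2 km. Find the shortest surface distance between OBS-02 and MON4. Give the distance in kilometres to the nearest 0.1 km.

85.4 km

Δφ = -0.7629°,  Δλ = -0.1293°
a = sin²(Δφ/2) + cos φ₁ cos φ₂ sin²(Δλ/2) = 0.000045
c = 2·arcsin(√a) = 0.013408 rad = 0.7682°
d = R·c = 6371.2 × 0.013408 = 85.4 km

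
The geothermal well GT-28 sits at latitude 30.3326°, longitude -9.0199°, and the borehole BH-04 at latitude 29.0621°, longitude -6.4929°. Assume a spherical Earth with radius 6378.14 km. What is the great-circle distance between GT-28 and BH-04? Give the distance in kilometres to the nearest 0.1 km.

Δφ = -1.2705°,  Δλ = 2.5270°
a = sin²(Δφ/2) + cos φ₁ cos φ₂ sin²(Δλ/2) = 0.000490
c = 2·arcsin(√a) = 0.044264 rad = 2.5361°
d = R·c = 6378.14 × 0.044264 = 282.3 km

282.3 km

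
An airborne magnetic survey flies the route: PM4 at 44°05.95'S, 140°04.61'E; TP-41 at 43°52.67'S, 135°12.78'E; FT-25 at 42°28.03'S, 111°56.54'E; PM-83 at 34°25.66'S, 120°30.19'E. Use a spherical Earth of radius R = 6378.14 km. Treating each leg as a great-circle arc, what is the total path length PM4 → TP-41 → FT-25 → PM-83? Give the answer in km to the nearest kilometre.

3444 km

PM4: φ = -44.09917°, λ = +140.07683°
TP-41: φ = -43.87783°, λ = +135.21300°
FT-25: φ = -42.46717°, λ = +111.94233°
PM-83: φ = -34.42767°, λ = +120.50317°
PM4→TP-41: c = 0.061190 rad, d = 390.28 km
TP-41→FT-25: c = 0.296241 rad, d = 1889.47 km
FT-25→PM-83: c = 0.182502 rad, d = 1164.02 km
Total = 390.28 + 1889.47 + 1164.02 = 3443.76 km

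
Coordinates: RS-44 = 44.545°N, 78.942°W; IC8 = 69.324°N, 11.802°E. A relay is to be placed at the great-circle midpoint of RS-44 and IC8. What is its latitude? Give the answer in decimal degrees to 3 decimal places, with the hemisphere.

64.204°N

Bx = cos φ₂ cos Δλ = -0.004585,  By = cos φ₂ sin Δλ = 0.353053
φₘ = atan2(sin φ₁ + sin φ₂, √((cos φ₁ + Bx)² + By²)) = 64.20392°
λₘ = λ₁ + atan2(By, cos φ₁ + Bx) = -52.44199°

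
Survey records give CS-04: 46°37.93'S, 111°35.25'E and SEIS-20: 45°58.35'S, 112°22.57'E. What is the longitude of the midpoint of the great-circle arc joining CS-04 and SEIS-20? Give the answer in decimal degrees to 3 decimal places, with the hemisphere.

CS-04: φ = -46.63217°, λ = +111.58750°
SEIS-20: φ = -45.97250°, λ = +112.37617°
Bx = cos φ₂ cos Δλ = 0.694938,  By = cos φ₂ sin Δλ = 0.009566
φₘ = atan2(sin φ₁ + sin φ₂, √((cos φ₁ + Bx)² + By²)) = -46.30301°
λₘ = λ₁ + atan2(By, cos φ₁ + Bx) = 111.98421°

111.984°E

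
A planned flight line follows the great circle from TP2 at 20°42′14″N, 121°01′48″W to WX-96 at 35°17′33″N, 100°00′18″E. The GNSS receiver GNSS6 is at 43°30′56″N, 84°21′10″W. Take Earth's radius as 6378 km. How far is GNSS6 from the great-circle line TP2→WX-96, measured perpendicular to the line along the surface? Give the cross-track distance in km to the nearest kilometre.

TP2: φ = +20.70389°, λ = -121.03000°
WX-96: φ = +35.29250°, λ = +100.00500°
GNSS6: φ = +43.51556°, λ = -84.35278°
δ₁₃ = central angle TP2→GNSS6 = 0.664089 rad  (haversine)
θ₁₃ = bearing TP2→GNSS6 = 44.651°,  θ₁₂ = bearing TP2→WX-96 = 324.746°
dₓₜ = R·arcsin(sin δ₁₃ · sin(θ₁₃ − θ₁₂)) = 6378·arcsin(0.61634·sin(-280.094°)) = 4158.644 km
|dₓₜ| = 4158.644 km

4159 km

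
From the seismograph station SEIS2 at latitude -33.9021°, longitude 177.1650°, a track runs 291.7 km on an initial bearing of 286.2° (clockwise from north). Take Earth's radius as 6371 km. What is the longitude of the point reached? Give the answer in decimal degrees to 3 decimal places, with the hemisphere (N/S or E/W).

δ = d/R = 291.7/6371 = 0.045786 rad
φ₂ = arcsin(sin φ₁ cos δ + cos φ₁ sin δ cos θ)
   = arcsin(-0.55778·0.99895 + 0.82999·0.04577·0.27899) = -33.13356°
λ₂ = λ₁ + atan2(sin θ sin δ cos φ₁, cos δ − sin φ₁ sin φ₂) = 174.15635°

174.156°E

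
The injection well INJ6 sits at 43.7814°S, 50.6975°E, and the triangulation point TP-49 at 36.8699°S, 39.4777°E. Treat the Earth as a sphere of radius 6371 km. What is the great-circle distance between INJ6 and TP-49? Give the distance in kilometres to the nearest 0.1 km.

1220.9 km

Δφ = 6.9115°,  Δλ = -11.2198°
a = sin²(Δφ/2) + cos φ₁ cos φ₂ sin²(Δλ/2) = 0.009153
c = 2·arcsin(√a) = 0.191634 rad = 10.9798°
d = R·c = 6371 × 0.191634 = 1220.9 km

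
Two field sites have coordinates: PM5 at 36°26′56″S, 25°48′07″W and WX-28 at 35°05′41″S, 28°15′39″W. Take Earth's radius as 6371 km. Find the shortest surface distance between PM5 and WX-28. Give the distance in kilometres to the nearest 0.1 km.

268.1 km

PM5: φ = -36.44889°, λ = -25.80194°
WX-28: φ = -35.09472°, λ = -28.26083°
Δφ = 1.3542°,  Δλ = -2.4589°
a = sin²(Δφ/2) + cos φ₁ cos φ₂ sin²(Δλ/2) = 0.000443
c = 2·arcsin(√a) = 0.042081 rad = 2.4111°
d = R·c = 6371 × 0.042081 = 268.1 km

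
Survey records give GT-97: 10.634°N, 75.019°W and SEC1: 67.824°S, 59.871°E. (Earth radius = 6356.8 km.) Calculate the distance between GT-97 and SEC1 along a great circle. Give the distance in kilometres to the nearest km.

12830 km

Δφ = -78.4580°,  Δλ = 134.8900°
a = sin²(Δφ/2) + cos φ₁ cos φ₂ sin²(Δλ/2) = 0.716348
c = 2·arcsin(√a) = 2.018277 rad = 115.6388°
d = R·c = 6356.8 × 2.018277 = 12829.8 km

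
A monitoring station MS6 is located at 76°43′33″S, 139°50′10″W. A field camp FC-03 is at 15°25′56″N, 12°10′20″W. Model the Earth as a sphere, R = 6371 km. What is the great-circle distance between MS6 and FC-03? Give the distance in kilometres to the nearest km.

12589 km

MS6: φ = -76.72583°, λ = -139.83611°
FC-03: φ = +15.43222°, λ = -12.17222°
Δφ = 92.1581°,  Δλ = 127.6639°
a = sin²(Δφ/2) + cos φ₁ cos φ₂ sin²(Δλ/2) = 0.697115
c = 2·arcsin(√a) = 1.976025 rad = 113.2179°
d = R·c = 6371 × 1.976025 = 12589.3 km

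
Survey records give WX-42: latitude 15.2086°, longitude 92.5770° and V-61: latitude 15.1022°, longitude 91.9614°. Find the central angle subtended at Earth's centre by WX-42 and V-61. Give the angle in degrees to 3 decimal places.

0.604°

Δφ = -0.1064°,  Δλ = -0.6156°
a = sin²(Δφ/2) + cos φ₁ cos φ₂ sin²(Δλ/2) = 0.000028
c = 2·arcsin(√a) = 0.010536 rad = 0.6036°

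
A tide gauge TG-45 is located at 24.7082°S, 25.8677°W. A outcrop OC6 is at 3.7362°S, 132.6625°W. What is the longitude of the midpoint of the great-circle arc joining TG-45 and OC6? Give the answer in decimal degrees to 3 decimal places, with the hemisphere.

82.879°W

Bx = cos φ₂ cos Δλ = -0.288331,  By = cos φ₂ sin Δλ = -0.955311
φₘ = atan2(sin φ₁ + sin φ₂, √((cos φ₁ + Bx)² + By²)) = -22.98773°
λₘ = λ₁ + atan2(By, cos φ₁ + Bx) = -82.87904°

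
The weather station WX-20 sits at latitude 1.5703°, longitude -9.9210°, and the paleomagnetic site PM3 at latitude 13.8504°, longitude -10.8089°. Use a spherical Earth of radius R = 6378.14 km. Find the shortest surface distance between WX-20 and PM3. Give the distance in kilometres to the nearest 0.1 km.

1370.5 km

Δφ = 12.2801°,  Δλ = -0.8879°
a = sin²(Δφ/2) + cos φ₁ cos φ₂ sin²(Δλ/2) = 0.011499
c = 2·arcsin(√a) = 0.214875 rad = 12.3115°
d = R·c = 6378.14 × 0.214875 = 1370.5 km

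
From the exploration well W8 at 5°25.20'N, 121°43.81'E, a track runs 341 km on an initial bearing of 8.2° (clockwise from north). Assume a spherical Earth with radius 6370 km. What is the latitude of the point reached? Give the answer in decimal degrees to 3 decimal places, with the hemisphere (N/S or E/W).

8.456°N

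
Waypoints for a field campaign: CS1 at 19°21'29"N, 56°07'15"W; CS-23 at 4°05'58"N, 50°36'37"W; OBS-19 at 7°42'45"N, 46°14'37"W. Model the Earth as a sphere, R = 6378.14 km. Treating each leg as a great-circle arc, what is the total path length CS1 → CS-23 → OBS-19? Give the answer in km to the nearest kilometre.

CS1: φ = +19.35806°, λ = -56.12083°
CS-23: φ = +4.09944°, λ = -50.61028°
OBS-19: φ = +7.71250°, λ = -46.24361°
CS1→CS-23: c = 0.282367 rad, d = 1800.97 km
CS-23→OBS-19: c = 0.098597 rad, d = 628.87 km
Total = 1800.97 + 628.87 = 2429.84 km

2430 km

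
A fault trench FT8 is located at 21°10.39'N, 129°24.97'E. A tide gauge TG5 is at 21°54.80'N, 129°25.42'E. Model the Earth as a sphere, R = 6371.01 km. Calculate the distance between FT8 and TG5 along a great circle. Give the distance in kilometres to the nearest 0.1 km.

82.3 km

FT8: φ = +21.17317°, λ = +129.41617°
TG5: φ = +21.91333°, λ = +129.42367°
Δφ = 0.7402°,  Δλ = 0.0075°
a = sin²(Δφ/2) + cos φ₁ cos φ₂ sin²(Δλ/2) = 0.000042
c = 2·arcsin(√a) = 0.012919 rad = 0.7402°
d = R·c = 6371.01 × 0.012919 = 82.3 km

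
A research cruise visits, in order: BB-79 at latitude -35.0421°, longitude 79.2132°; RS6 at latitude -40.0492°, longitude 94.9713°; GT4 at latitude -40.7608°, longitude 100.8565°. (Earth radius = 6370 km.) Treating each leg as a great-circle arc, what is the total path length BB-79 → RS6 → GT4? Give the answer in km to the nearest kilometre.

1998 km

BB-79→RS6: c = 0.234506 rad, d = 1493.80 km
RS6→GT4: c = 0.079181 rad, d = 504.38 km
Total = 1493.80 + 504.38 = 1998.18 km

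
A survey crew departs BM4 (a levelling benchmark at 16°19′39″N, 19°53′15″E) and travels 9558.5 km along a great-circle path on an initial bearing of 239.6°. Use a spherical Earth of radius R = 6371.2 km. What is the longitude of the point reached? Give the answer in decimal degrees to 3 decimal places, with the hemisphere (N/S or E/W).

BM4: φ = +16.32750°, λ = +19.88750°
δ = d/R = 9558.5/6371.2 = 1.500267 rad
φ₂ = arcsin(sin φ₁ cos δ + cos φ₁ sin δ cos θ)
   = arcsin(0.28113·0.07047 + 0.95967·0.99751·-0.50603) = -27.68479°
λ₂ = λ₁ + atan2(sin θ sin δ cos φ₁, cos δ − sin φ₁ sin φ₂) = -56.42509°

56.425°W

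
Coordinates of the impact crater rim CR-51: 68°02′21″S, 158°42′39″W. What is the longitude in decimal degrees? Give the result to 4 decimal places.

158.7108°W

158° + 42′/60 + 39″/3600 = 158 + 0.70000 + 0.01083 = 158.7108°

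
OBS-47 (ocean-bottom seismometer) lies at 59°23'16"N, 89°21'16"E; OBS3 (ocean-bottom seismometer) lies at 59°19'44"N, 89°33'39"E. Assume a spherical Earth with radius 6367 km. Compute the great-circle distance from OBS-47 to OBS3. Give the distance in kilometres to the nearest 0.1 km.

13.4 km

OBS-47: φ = +59.38778°, λ = +89.35444°
OBS3: φ = +59.32889°, λ = +89.56083°
Δφ = -0.0589°,  Δλ = 0.2064°
a = sin²(Δφ/2) + cos φ₁ cos φ₂ sin²(Δλ/2) = 0.000001
c = 2·arcsin(√a) = 0.002104 rad = 0.1206°
d = R·c = 6367 × 0.002104 = 13.4 km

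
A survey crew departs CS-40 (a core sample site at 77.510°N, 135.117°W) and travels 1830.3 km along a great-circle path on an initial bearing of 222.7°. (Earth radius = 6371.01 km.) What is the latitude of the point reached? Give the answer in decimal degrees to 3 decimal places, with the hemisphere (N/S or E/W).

δ = d/R = 1830.3/6371.01 = 0.287286 rad
φ₂ = arcsin(sin φ₁ cos δ + cos φ₁ sin δ cos θ)
   = arcsin(0.97633·0.95902 + 0.21627·0.28335·-0.73491) = 63.03513°
λ₂ = λ₁ + atan2(sin θ sin δ cos φ₁, cos δ − sin φ₁ sin φ₂) = -160.18992°

63.035°N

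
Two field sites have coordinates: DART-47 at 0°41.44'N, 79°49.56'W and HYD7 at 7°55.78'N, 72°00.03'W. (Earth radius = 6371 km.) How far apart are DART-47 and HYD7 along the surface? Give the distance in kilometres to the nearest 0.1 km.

1183.1 km

DART-47: φ = +0.69067°, λ = -79.82600°
HYD7: φ = +7.92967°, λ = -72.00050°
Δφ = 7.2390°,  Δλ = 7.8255°
a = sin²(Δφ/2) + cos φ₁ cos φ₂ sin²(Δλ/2) = 0.008597
c = 2·arcsin(√a) = 0.185706 rad = 10.6401°
d = R·c = 6371 × 0.185706 = 1183.1 km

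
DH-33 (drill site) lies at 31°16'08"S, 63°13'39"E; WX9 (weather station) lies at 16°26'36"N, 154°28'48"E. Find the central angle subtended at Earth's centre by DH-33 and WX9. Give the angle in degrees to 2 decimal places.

99.49°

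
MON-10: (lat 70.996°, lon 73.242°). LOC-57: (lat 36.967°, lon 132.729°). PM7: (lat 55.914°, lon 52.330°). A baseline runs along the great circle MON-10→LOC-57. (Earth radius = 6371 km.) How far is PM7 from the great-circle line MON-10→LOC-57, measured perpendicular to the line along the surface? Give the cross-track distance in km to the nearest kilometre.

δ₁₃ = central angle MON-10→PM7 = 0.306043 rad  (haversine)
θ₁₃ = bearing MON-10→PM7 = 221.601°,  θ₁₂ = bearing MON-10→LOC-57 = 105.256°
dₓₜ = R·arcsin(sin δ₁₃ · sin(θ₁₃ − θ₁₂)) = 6371·arcsin(0.30129·sin(116.346°)) = 1741.748 km
|dₓₜ| = 1741.748 km

1742 km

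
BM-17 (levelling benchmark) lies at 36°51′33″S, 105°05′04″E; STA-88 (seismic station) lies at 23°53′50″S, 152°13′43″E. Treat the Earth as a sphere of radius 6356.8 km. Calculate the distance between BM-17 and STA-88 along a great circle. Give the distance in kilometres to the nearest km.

BM-17: φ = -36.85917°, λ = +105.08444°
STA-88: φ = -23.89722°, λ = +152.22861°
Δφ = 12.9619°,  Δλ = 47.1442°
a = sin²(Δφ/2) + cos φ₁ cos φ₂ sin²(Δλ/2) = 0.129727
c = 2·arcsin(√a) = 0.736913 rad = 42.2220°
d = R·c = 6356.8 × 0.736913 = 4684.4 km

4684 km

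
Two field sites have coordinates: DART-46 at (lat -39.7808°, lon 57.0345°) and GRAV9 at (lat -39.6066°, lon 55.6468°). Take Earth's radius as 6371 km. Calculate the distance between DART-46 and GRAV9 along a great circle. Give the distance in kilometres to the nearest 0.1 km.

120.3 km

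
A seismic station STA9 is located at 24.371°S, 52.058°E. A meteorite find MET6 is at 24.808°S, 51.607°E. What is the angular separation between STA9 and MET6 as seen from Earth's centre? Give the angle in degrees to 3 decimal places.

0.599°

Δφ = -0.4370°,  Δλ = -0.4510°
a = sin²(Δφ/2) + cos φ₁ cos φ₂ sin²(Δλ/2) = 0.000027
c = 2·arcsin(√a) = 0.010460 rad = 0.5993°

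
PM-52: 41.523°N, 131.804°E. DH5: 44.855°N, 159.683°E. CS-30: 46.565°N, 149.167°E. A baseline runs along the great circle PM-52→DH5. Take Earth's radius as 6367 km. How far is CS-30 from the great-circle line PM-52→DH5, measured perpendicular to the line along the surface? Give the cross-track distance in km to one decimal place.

δ₁₃ = central angle PM-52→CS-30 = 0.234308 rad  (haversine)
θ₁₃ = bearing PM-52→CS-30 = 62.096°,  θ₁₂ = bearing PM-52→DH5 = 71.228°
dₓₜ = R·arcsin(sin δ₁₃ · sin(θ₁₃ − θ₁₂)) = 6367·arcsin(0.23217·sin(-9.132°)) = -234.670 km
|dₓₜ| = 234.670 km

234.7 km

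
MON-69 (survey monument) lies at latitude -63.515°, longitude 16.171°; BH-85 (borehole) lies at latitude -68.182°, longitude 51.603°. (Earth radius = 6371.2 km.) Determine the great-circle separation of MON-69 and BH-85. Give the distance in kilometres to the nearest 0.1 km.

Δφ = -4.6670°,  Δλ = 35.4320°
a = sin²(Δφ/2) + cos φ₁ cos φ₂ sin²(Δλ/2) = 0.017006
c = 2·arcsin(√a) = 0.261556 rad = 14.9860°
d = R·c = 6371.2 × 0.261556 = 1666.4 km

1666.4 km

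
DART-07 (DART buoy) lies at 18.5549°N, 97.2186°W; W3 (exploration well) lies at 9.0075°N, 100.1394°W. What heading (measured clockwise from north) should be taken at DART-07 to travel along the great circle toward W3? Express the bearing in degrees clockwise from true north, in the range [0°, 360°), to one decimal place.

196.9°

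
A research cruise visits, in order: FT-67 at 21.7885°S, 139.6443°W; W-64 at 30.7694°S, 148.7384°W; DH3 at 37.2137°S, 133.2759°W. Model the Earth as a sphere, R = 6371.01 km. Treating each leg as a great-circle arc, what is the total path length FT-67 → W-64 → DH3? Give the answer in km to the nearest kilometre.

2940 km

FT-67→W-64: c = 0.211527 rad, d = 1347.64 km
W-64→DH3: c = 0.249994 rad, d = 1592.71 km
Total = 1347.64 + 1592.71 = 2940.35 km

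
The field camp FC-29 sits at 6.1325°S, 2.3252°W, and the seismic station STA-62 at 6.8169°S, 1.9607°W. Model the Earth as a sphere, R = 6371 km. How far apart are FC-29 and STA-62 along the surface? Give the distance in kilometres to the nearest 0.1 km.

Δφ = -0.6844°,  Δλ = 0.3645°
a = sin²(Δφ/2) + cos φ₁ cos φ₂ sin²(Δλ/2) = 0.000046
c = 2·arcsin(√a) = 0.013514 rad = 0.7743°
d = R·c = 6371 × 0.013514 = 86.1 km

86.1 km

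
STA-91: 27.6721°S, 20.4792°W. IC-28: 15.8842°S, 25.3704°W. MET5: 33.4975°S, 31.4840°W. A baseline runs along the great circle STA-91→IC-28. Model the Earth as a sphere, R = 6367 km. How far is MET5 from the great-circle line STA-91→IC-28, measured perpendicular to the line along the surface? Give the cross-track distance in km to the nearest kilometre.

1206 km

δ₁₃ = central angle STA-91→MET5 = 0.193926 rad  (haversine)
θ₁₃ = bearing STA-91→MET5 = 235.693°,  θ₁₂ = bearing STA-91→IC-28 = 337.969°
dₓₜ = R·arcsin(sin δ₁₃ · sin(θ₁₃ − θ₁₂)) = 6367·arcsin(0.19271·sin(-102.276°)) = -1206.147 km
|dₓₜ| = 1206.147 km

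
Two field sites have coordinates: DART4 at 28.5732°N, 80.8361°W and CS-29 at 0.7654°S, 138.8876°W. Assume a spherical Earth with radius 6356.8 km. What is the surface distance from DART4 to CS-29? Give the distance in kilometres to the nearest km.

Δφ = -29.3386°,  Δλ = -58.0515°
a = sin²(Δφ/2) + cos φ₁ cos φ₂ sin²(Δλ/2) = 0.270861
c = 2·arcsin(√a) = 1.094739 rad = 62.7239°
d = R·c = 6356.8 × 1.094739 = 6959.0 km

6959 km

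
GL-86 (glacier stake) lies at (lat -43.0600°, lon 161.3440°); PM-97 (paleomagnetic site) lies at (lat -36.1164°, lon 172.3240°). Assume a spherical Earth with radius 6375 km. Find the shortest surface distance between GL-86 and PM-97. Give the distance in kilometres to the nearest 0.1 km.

1216.1 km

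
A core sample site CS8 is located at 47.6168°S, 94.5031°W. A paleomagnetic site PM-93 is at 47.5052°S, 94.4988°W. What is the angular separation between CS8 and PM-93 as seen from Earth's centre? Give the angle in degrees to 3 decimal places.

Δφ = 0.1116°,  Δλ = 0.0043°
a = sin²(Δφ/2) + cos φ₁ cos φ₂ sin²(Δλ/2) = 0.000001
c = 2·arcsin(√a) = 0.001948 rad = 0.1116°

0.112°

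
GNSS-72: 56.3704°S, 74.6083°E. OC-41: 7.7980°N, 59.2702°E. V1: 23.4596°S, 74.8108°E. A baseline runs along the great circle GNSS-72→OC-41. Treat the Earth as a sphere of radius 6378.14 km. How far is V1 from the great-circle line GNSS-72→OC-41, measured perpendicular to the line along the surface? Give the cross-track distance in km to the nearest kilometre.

1023 km

δ₁₃ = central angle GNSS-72→V1 = 0.574408 rad  (haversine)
θ₁₃ = bearing GNSS-72→V1 = 0.342°,  θ₁₂ = bearing GNSS-72→OC-41 = 343.249°
dₓₜ = R·arcsin(sin δ₁₃ · sin(θ₁₃ − θ₁₂)) = 6378.14·arcsin(0.54334·sin(-342.907°)) = 1022.968 km
|dₓₜ| = 1022.968 km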